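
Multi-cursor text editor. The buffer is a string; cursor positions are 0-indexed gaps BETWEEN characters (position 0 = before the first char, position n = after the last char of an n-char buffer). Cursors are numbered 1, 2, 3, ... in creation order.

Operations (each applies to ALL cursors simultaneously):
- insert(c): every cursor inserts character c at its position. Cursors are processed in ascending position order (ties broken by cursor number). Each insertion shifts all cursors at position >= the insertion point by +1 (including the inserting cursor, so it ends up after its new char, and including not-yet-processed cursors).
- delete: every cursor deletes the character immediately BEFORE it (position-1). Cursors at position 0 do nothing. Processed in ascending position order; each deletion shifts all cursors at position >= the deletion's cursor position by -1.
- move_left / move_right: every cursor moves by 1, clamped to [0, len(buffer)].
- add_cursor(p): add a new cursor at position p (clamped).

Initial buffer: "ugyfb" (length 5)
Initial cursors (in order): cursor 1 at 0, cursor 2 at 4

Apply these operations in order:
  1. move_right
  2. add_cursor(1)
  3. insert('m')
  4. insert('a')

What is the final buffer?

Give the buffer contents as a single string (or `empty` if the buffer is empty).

After op 1 (move_right): buffer="ugyfb" (len 5), cursors c1@1 c2@5, authorship .....
After op 2 (add_cursor(1)): buffer="ugyfb" (len 5), cursors c1@1 c3@1 c2@5, authorship .....
After op 3 (insert('m')): buffer="ummgyfbm" (len 8), cursors c1@3 c3@3 c2@8, authorship .13....2
After op 4 (insert('a')): buffer="ummaagyfbma" (len 11), cursors c1@5 c3@5 c2@11, authorship .1313....22

Answer: ummaagyfbma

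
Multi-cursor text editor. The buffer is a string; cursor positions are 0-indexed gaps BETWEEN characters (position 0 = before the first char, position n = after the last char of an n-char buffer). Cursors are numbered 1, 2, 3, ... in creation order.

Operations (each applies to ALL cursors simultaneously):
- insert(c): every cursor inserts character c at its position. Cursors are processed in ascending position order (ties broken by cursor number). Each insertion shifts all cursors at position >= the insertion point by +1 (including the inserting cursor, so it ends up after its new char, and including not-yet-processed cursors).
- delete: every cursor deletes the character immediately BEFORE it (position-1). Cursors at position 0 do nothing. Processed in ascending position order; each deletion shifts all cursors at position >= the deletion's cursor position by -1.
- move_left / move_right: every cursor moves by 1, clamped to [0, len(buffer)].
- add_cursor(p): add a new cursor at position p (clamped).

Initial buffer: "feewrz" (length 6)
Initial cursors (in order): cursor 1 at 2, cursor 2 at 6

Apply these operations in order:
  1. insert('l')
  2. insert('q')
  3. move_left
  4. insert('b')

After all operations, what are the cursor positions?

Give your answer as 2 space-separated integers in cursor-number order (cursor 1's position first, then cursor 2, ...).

After op 1 (insert('l')): buffer="felewrzl" (len 8), cursors c1@3 c2@8, authorship ..1....2
After op 2 (insert('q')): buffer="felqewrzlq" (len 10), cursors c1@4 c2@10, authorship ..11....22
After op 3 (move_left): buffer="felqewrzlq" (len 10), cursors c1@3 c2@9, authorship ..11....22
After op 4 (insert('b')): buffer="felbqewrzlbq" (len 12), cursors c1@4 c2@11, authorship ..111....222

Answer: 4 11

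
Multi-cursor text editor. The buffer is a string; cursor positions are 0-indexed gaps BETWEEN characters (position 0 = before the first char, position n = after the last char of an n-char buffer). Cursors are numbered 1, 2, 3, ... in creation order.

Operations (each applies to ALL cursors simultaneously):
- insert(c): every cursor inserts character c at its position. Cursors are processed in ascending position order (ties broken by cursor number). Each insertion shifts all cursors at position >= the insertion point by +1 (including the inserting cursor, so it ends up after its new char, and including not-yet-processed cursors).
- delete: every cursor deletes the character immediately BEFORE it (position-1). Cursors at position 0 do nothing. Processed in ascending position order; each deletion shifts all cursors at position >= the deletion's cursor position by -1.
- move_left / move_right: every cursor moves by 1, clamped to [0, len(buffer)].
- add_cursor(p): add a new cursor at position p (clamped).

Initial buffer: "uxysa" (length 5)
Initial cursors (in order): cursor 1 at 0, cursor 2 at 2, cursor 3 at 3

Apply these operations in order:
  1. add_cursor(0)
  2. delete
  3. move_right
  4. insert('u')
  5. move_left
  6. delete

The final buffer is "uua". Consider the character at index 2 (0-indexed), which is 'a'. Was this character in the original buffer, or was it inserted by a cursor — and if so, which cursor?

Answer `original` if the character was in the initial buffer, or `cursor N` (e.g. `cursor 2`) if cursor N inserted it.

After op 1 (add_cursor(0)): buffer="uxysa" (len 5), cursors c1@0 c4@0 c2@2 c3@3, authorship .....
After op 2 (delete): buffer="usa" (len 3), cursors c1@0 c4@0 c2@1 c3@1, authorship ...
After op 3 (move_right): buffer="usa" (len 3), cursors c1@1 c4@1 c2@2 c3@2, authorship ...
After op 4 (insert('u')): buffer="uuusuua" (len 7), cursors c1@3 c4@3 c2@6 c3@6, authorship .14.23.
After op 5 (move_left): buffer="uuusuua" (len 7), cursors c1@2 c4@2 c2@5 c3@5, authorship .14.23.
After op 6 (delete): buffer="uua" (len 3), cursors c1@0 c4@0 c2@1 c3@1, authorship 43.
Authorship (.=original, N=cursor N): 4 3 .
Index 2: author = original

Answer: original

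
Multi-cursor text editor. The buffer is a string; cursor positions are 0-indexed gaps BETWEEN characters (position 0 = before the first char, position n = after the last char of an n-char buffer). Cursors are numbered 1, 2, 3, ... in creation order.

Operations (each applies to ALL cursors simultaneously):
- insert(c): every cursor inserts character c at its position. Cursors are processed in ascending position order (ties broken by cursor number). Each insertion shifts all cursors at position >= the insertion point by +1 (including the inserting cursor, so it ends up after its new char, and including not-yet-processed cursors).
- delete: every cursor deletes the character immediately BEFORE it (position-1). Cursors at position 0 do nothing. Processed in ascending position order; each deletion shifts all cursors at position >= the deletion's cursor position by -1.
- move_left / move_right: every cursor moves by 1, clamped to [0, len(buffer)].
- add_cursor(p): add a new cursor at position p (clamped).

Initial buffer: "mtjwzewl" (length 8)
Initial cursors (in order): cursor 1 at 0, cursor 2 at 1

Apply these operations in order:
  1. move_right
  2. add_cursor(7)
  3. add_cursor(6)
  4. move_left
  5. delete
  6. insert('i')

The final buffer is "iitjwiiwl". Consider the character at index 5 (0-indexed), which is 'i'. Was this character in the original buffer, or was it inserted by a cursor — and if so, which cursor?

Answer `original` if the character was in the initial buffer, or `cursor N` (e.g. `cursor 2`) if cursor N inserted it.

Answer: cursor 3

Derivation:
After op 1 (move_right): buffer="mtjwzewl" (len 8), cursors c1@1 c2@2, authorship ........
After op 2 (add_cursor(7)): buffer="mtjwzewl" (len 8), cursors c1@1 c2@2 c3@7, authorship ........
After op 3 (add_cursor(6)): buffer="mtjwzewl" (len 8), cursors c1@1 c2@2 c4@6 c3@7, authorship ........
After op 4 (move_left): buffer="mtjwzewl" (len 8), cursors c1@0 c2@1 c4@5 c3@6, authorship ........
After op 5 (delete): buffer="tjwwl" (len 5), cursors c1@0 c2@0 c3@3 c4@3, authorship .....
After op 6 (insert('i')): buffer="iitjwiiwl" (len 9), cursors c1@2 c2@2 c3@7 c4@7, authorship 12...34..
Authorship (.=original, N=cursor N): 1 2 . . . 3 4 . .
Index 5: author = 3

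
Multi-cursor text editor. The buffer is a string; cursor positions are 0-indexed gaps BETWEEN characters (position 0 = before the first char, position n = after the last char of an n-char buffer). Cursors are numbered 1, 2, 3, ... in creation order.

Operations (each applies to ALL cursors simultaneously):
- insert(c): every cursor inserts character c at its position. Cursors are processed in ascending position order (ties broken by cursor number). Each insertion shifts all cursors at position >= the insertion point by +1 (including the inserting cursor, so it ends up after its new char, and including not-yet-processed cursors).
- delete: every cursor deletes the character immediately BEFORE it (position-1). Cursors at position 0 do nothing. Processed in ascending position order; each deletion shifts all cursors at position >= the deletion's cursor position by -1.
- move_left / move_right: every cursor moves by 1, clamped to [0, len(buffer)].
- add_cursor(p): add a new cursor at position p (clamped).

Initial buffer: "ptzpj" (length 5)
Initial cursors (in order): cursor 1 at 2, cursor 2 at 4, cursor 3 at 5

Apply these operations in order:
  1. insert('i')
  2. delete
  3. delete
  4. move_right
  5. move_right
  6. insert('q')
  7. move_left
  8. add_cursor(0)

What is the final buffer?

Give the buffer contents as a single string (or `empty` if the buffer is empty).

After op 1 (insert('i')): buffer="ptizpiji" (len 8), cursors c1@3 c2@6 c3@8, authorship ..1..2.3
After op 2 (delete): buffer="ptzpj" (len 5), cursors c1@2 c2@4 c3@5, authorship .....
After op 3 (delete): buffer="pz" (len 2), cursors c1@1 c2@2 c3@2, authorship ..
After op 4 (move_right): buffer="pz" (len 2), cursors c1@2 c2@2 c3@2, authorship ..
After op 5 (move_right): buffer="pz" (len 2), cursors c1@2 c2@2 c3@2, authorship ..
After op 6 (insert('q')): buffer="pzqqq" (len 5), cursors c1@5 c2@5 c3@5, authorship ..123
After op 7 (move_left): buffer="pzqqq" (len 5), cursors c1@4 c2@4 c3@4, authorship ..123
After op 8 (add_cursor(0)): buffer="pzqqq" (len 5), cursors c4@0 c1@4 c2@4 c3@4, authorship ..123

Answer: pzqqq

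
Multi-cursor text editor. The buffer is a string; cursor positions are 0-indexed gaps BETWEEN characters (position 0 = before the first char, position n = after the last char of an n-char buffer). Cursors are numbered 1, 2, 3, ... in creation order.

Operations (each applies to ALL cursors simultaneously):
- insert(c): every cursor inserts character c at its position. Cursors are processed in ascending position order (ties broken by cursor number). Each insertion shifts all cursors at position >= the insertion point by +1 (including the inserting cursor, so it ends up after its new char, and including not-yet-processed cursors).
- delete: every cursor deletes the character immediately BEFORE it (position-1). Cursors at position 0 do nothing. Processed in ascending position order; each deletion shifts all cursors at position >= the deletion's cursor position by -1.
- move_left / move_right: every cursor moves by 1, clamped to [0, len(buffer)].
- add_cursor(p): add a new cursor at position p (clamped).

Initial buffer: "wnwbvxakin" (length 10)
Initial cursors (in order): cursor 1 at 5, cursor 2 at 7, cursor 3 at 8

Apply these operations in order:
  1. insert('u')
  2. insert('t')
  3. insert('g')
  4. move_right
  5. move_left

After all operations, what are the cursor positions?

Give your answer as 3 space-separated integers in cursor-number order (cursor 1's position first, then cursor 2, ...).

Answer: 8 13 17

Derivation:
After op 1 (insert('u')): buffer="wnwbvuxaukuin" (len 13), cursors c1@6 c2@9 c3@11, authorship .....1..2.3..
After op 2 (insert('t')): buffer="wnwbvutxautkutin" (len 16), cursors c1@7 c2@11 c3@14, authorship .....11..22.33..
After op 3 (insert('g')): buffer="wnwbvutgxautgkutgin" (len 19), cursors c1@8 c2@13 c3@17, authorship .....111..222.333..
After op 4 (move_right): buffer="wnwbvutgxautgkutgin" (len 19), cursors c1@9 c2@14 c3@18, authorship .....111..222.333..
After op 5 (move_left): buffer="wnwbvutgxautgkutgin" (len 19), cursors c1@8 c2@13 c3@17, authorship .....111..222.333..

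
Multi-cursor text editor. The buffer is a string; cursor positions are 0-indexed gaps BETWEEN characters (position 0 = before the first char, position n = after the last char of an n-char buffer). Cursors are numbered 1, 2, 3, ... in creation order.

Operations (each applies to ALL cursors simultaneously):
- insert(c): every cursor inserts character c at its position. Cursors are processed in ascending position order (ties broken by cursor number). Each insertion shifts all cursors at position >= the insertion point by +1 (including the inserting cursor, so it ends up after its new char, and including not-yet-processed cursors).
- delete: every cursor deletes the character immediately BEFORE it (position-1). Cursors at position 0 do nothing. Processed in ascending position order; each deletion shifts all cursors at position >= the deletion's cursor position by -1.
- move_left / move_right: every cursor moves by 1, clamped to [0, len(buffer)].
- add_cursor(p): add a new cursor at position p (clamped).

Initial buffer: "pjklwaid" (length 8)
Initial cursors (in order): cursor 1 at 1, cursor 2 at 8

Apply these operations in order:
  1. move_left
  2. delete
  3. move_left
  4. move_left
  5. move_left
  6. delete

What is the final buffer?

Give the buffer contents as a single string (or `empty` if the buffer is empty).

After op 1 (move_left): buffer="pjklwaid" (len 8), cursors c1@0 c2@7, authorship ........
After op 2 (delete): buffer="pjklwad" (len 7), cursors c1@0 c2@6, authorship .......
After op 3 (move_left): buffer="pjklwad" (len 7), cursors c1@0 c2@5, authorship .......
After op 4 (move_left): buffer="pjklwad" (len 7), cursors c1@0 c2@4, authorship .......
After op 5 (move_left): buffer="pjklwad" (len 7), cursors c1@0 c2@3, authorship .......
After op 6 (delete): buffer="pjlwad" (len 6), cursors c1@0 c2@2, authorship ......

Answer: pjlwad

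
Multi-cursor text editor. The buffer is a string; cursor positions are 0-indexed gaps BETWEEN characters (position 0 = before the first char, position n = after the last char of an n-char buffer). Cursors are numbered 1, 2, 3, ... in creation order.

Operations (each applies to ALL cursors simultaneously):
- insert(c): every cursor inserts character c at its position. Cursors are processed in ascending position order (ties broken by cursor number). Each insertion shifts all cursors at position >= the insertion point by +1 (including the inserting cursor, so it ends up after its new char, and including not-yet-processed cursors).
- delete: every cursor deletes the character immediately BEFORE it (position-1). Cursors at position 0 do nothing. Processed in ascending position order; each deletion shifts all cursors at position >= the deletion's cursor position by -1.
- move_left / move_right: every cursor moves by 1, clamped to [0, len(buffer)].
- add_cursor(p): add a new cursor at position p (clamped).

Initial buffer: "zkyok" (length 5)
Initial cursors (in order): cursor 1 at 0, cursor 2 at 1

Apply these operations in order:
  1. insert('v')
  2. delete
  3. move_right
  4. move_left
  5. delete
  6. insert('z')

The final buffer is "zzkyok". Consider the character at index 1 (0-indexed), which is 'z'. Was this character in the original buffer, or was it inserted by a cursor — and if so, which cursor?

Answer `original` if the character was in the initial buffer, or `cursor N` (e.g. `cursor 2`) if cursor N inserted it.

After op 1 (insert('v')): buffer="vzvkyok" (len 7), cursors c1@1 c2@3, authorship 1.2....
After op 2 (delete): buffer="zkyok" (len 5), cursors c1@0 c2@1, authorship .....
After op 3 (move_right): buffer="zkyok" (len 5), cursors c1@1 c2@2, authorship .....
After op 4 (move_left): buffer="zkyok" (len 5), cursors c1@0 c2@1, authorship .....
After op 5 (delete): buffer="kyok" (len 4), cursors c1@0 c2@0, authorship ....
After op 6 (insert('z')): buffer="zzkyok" (len 6), cursors c1@2 c2@2, authorship 12....
Authorship (.=original, N=cursor N): 1 2 . . . .
Index 1: author = 2

Answer: cursor 2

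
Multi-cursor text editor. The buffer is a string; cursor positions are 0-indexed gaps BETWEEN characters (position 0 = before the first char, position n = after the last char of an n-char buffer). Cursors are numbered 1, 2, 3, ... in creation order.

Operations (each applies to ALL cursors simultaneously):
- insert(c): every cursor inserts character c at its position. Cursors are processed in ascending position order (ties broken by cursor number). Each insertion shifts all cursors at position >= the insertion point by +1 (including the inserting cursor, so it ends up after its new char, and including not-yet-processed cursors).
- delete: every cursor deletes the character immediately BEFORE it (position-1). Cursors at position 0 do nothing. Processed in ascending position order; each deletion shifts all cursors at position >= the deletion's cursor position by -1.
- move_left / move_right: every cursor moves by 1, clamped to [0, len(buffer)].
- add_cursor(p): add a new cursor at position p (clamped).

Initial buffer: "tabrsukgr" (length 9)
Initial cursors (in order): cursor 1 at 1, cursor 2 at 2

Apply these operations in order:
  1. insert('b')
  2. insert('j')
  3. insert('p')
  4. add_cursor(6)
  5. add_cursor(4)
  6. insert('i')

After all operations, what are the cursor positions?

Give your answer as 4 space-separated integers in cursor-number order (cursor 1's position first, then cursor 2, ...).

Answer: 6 12 9 6

Derivation:
After op 1 (insert('b')): buffer="tbabbrsukgr" (len 11), cursors c1@2 c2@4, authorship .1.2.......
After op 2 (insert('j')): buffer="tbjabjbrsukgr" (len 13), cursors c1@3 c2@6, authorship .11.22.......
After op 3 (insert('p')): buffer="tbjpabjpbrsukgr" (len 15), cursors c1@4 c2@8, authorship .111.222.......
After op 4 (add_cursor(6)): buffer="tbjpabjpbrsukgr" (len 15), cursors c1@4 c3@6 c2@8, authorship .111.222.......
After op 5 (add_cursor(4)): buffer="tbjpabjpbrsukgr" (len 15), cursors c1@4 c4@4 c3@6 c2@8, authorship .111.222.......
After op 6 (insert('i')): buffer="tbjpiiabijpibrsukgr" (len 19), cursors c1@6 c4@6 c3@9 c2@12, authorship .11114.23222.......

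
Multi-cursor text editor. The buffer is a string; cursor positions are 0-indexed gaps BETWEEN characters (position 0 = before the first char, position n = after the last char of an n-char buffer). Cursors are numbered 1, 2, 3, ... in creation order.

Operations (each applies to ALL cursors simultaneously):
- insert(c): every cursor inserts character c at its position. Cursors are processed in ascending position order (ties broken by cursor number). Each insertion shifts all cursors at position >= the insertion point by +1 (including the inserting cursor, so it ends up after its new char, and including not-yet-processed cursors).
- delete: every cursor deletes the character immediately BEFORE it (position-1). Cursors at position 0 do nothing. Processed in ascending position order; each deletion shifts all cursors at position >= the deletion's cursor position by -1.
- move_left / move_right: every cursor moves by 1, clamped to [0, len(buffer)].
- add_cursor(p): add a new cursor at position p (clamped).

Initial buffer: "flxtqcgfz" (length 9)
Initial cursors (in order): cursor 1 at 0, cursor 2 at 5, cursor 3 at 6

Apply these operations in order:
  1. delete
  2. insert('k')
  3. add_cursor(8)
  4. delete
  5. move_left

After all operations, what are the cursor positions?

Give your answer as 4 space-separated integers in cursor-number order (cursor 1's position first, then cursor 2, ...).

After op 1 (delete): buffer="flxtgfz" (len 7), cursors c1@0 c2@4 c3@4, authorship .......
After op 2 (insert('k')): buffer="kflxtkkgfz" (len 10), cursors c1@1 c2@7 c3@7, authorship 1....23...
After op 3 (add_cursor(8)): buffer="kflxtkkgfz" (len 10), cursors c1@1 c2@7 c3@7 c4@8, authorship 1....23...
After op 4 (delete): buffer="flxtfz" (len 6), cursors c1@0 c2@4 c3@4 c4@4, authorship ......
After op 5 (move_left): buffer="flxtfz" (len 6), cursors c1@0 c2@3 c3@3 c4@3, authorship ......

Answer: 0 3 3 3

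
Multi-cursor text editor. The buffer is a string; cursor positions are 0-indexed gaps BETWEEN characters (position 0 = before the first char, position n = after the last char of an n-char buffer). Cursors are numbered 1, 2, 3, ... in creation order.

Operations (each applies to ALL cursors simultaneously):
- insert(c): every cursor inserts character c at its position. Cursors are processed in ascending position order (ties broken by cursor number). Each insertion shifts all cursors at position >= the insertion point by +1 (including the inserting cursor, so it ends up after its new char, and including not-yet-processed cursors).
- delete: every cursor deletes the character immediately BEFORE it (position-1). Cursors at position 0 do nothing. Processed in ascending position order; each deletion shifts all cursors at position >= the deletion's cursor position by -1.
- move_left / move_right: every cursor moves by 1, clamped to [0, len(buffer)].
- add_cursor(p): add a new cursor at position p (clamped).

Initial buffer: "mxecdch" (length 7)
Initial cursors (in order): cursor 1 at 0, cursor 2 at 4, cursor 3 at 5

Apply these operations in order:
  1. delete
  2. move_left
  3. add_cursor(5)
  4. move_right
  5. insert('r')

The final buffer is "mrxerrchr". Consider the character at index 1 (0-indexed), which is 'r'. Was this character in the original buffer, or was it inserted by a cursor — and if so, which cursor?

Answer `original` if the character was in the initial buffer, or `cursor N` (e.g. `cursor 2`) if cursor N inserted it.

Answer: cursor 1

Derivation:
After op 1 (delete): buffer="mxech" (len 5), cursors c1@0 c2@3 c3@3, authorship .....
After op 2 (move_left): buffer="mxech" (len 5), cursors c1@0 c2@2 c3@2, authorship .....
After op 3 (add_cursor(5)): buffer="mxech" (len 5), cursors c1@0 c2@2 c3@2 c4@5, authorship .....
After op 4 (move_right): buffer="mxech" (len 5), cursors c1@1 c2@3 c3@3 c4@5, authorship .....
After op 5 (insert('r')): buffer="mrxerrchr" (len 9), cursors c1@2 c2@6 c3@6 c4@9, authorship .1..23..4
Authorship (.=original, N=cursor N): . 1 . . 2 3 . . 4
Index 1: author = 1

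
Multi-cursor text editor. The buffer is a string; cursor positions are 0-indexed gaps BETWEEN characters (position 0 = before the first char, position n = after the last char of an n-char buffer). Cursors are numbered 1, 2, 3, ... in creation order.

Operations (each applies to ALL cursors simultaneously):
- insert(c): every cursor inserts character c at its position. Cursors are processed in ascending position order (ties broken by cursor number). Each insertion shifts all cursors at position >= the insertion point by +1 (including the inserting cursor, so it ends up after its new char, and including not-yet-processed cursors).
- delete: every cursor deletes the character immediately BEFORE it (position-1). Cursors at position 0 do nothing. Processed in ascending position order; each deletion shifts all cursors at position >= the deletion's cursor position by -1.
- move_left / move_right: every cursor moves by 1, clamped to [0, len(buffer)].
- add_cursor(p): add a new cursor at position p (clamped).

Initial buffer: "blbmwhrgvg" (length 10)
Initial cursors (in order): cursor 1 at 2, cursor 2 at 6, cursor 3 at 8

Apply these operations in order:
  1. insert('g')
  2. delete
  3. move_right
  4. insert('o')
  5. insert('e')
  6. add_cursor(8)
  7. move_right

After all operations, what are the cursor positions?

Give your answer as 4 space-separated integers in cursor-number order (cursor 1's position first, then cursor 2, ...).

After op 1 (insert('g')): buffer="blgbmwhgrggvg" (len 13), cursors c1@3 c2@8 c3@11, authorship ..1....2..3..
After op 2 (delete): buffer="blbmwhrgvg" (len 10), cursors c1@2 c2@6 c3@8, authorship ..........
After op 3 (move_right): buffer="blbmwhrgvg" (len 10), cursors c1@3 c2@7 c3@9, authorship ..........
After op 4 (insert('o')): buffer="blbomwhrogvog" (len 13), cursors c1@4 c2@9 c3@12, authorship ...1....2..3.
After op 5 (insert('e')): buffer="blboemwhroegvoeg" (len 16), cursors c1@5 c2@11 c3@15, authorship ...11....22..33.
After op 6 (add_cursor(8)): buffer="blboemwhroegvoeg" (len 16), cursors c1@5 c4@8 c2@11 c3@15, authorship ...11....22..33.
After op 7 (move_right): buffer="blboemwhroegvoeg" (len 16), cursors c1@6 c4@9 c2@12 c3@16, authorship ...11....22..33.

Answer: 6 12 16 9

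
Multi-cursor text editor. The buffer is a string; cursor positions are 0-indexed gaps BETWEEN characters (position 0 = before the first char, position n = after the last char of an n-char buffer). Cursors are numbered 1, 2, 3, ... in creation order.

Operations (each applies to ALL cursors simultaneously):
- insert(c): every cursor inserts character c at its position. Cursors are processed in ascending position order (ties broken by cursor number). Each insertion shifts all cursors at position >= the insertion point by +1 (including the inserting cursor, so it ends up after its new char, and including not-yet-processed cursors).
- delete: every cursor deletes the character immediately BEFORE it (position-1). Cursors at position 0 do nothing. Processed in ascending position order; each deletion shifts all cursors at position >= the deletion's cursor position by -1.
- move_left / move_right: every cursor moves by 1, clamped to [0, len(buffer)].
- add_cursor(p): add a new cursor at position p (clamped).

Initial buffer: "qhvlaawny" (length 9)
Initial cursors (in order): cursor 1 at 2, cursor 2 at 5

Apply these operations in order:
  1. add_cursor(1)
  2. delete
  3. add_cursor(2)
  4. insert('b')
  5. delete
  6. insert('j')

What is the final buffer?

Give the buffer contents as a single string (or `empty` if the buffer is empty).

After op 1 (add_cursor(1)): buffer="qhvlaawny" (len 9), cursors c3@1 c1@2 c2@5, authorship .........
After op 2 (delete): buffer="vlawny" (len 6), cursors c1@0 c3@0 c2@2, authorship ......
After op 3 (add_cursor(2)): buffer="vlawny" (len 6), cursors c1@0 c3@0 c2@2 c4@2, authorship ......
After op 4 (insert('b')): buffer="bbvlbbawny" (len 10), cursors c1@2 c3@2 c2@6 c4@6, authorship 13..24....
After op 5 (delete): buffer="vlawny" (len 6), cursors c1@0 c3@0 c2@2 c4@2, authorship ......
After op 6 (insert('j')): buffer="jjvljjawny" (len 10), cursors c1@2 c3@2 c2@6 c4@6, authorship 13..24....

Answer: jjvljjawny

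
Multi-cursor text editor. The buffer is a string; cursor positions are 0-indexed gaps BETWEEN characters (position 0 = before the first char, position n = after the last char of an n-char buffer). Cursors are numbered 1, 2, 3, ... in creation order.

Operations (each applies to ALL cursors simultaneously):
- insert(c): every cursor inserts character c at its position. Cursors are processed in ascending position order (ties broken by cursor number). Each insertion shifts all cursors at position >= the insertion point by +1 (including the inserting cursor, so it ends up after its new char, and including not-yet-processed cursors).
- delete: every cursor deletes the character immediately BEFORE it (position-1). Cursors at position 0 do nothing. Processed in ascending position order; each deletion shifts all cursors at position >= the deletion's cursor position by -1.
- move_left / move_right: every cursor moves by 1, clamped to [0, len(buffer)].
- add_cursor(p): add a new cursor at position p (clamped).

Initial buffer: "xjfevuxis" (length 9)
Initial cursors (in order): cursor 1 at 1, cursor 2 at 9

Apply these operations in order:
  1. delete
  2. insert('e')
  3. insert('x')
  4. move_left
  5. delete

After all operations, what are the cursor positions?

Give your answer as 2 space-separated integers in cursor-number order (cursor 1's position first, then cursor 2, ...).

After op 1 (delete): buffer="jfevuxi" (len 7), cursors c1@0 c2@7, authorship .......
After op 2 (insert('e')): buffer="ejfevuxie" (len 9), cursors c1@1 c2@9, authorship 1.......2
After op 3 (insert('x')): buffer="exjfevuxiex" (len 11), cursors c1@2 c2@11, authorship 11.......22
After op 4 (move_left): buffer="exjfevuxiex" (len 11), cursors c1@1 c2@10, authorship 11.......22
After op 5 (delete): buffer="xjfevuxix" (len 9), cursors c1@0 c2@8, authorship 1.......2

Answer: 0 8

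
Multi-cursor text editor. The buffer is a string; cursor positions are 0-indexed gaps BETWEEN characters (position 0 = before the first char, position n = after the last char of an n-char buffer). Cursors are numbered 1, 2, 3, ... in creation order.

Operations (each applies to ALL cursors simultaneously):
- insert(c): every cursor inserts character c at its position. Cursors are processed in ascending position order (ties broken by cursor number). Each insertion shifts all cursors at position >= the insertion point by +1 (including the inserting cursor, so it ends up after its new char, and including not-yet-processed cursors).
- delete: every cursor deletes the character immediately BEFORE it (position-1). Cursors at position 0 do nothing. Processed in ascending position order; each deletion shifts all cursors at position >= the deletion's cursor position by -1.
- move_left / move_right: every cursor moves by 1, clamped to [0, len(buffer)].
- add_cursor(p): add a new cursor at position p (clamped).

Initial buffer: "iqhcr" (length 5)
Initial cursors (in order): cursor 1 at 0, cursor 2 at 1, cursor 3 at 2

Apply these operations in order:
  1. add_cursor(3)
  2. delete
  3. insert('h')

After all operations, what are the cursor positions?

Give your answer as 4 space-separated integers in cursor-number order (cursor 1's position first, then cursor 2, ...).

Answer: 4 4 4 4

Derivation:
After op 1 (add_cursor(3)): buffer="iqhcr" (len 5), cursors c1@0 c2@1 c3@2 c4@3, authorship .....
After op 2 (delete): buffer="cr" (len 2), cursors c1@0 c2@0 c3@0 c4@0, authorship ..
After op 3 (insert('h')): buffer="hhhhcr" (len 6), cursors c1@4 c2@4 c3@4 c4@4, authorship 1234..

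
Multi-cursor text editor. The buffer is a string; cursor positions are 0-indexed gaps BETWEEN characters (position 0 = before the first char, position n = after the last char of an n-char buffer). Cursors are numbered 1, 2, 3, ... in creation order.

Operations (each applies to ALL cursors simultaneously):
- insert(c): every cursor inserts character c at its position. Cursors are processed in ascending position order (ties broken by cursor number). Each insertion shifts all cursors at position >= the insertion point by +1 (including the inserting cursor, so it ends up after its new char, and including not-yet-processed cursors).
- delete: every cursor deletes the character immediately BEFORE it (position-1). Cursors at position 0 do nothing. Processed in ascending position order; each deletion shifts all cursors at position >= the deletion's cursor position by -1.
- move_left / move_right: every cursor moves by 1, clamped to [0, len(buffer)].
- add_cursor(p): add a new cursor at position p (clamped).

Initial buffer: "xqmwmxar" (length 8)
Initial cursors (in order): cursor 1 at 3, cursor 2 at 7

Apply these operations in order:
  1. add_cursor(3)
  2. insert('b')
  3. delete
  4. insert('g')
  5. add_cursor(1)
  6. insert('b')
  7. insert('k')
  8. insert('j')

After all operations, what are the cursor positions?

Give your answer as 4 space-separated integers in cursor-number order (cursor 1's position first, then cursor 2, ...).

After op 1 (add_cursor(3)): buffer="xqmwmxar" (len 8), cursors c1@3 c3@3 c2@7, authorship ........
After op 2 (insert('b')): buffer="xqmbbwmxabr" (len 11), cursors c1@5 c3@5 c2@10, authorship ...13....2.
After op 3 (delete): buffer="xqmwmxar" (len 8), cursors c1@3 c3@3 c2@7, authorship ........
After op 4 (insert('g')): buffer="xqmggwmxagr" (len 11), cursors c1@5 c3@5 c2@10, authorship ...13....2.
After op 5 (add_cursor(1)): buffer="xqmggwmxagr" (len 11), cursors c4@1 c1@5 c3@5 c2@10, authorship ...13....2.
After op 6 (insert('b')): buffer="xbqmggbbwmxagbr" (len 15), cursors c4@2 c1@8 c3@8 c2@14, authorship .4..1313....22.
After op 7 (insert('k')): buffer="xbkqmggbbkkwmxagbkr" (len 19), cursors c4@3 c1@11 c3@11 c2@18, authorship .44..131313....222.
After op 8 (insert('j')): buffer="xbkjqmggbbkkjjwmxagbkjr" (len 23), cursors c4@4 c1@14 c3@14 c2@22, authorship .444..13131313....2222.

Answer: 14 22 14 4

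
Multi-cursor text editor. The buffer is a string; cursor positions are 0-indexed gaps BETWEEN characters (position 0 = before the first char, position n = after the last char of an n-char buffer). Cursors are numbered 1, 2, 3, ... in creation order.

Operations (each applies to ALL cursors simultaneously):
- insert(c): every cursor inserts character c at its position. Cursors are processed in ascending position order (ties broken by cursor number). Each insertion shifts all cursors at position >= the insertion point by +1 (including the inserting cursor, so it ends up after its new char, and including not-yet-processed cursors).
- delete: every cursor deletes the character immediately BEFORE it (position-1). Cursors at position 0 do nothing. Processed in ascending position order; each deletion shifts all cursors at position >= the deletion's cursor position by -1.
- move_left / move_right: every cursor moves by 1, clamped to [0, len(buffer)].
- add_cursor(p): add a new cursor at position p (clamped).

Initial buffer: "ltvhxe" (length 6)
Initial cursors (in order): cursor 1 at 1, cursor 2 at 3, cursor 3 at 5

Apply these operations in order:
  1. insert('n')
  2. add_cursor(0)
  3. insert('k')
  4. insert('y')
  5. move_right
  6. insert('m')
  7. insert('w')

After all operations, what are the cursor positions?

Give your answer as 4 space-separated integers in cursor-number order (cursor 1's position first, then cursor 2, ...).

After op 1 (insert('n')): buffer="lntvnhxne" (len 9), cursors c1@2 c2@5 c3@8, authorship .1..2..3.
After op 2 (add_cursor(0)): buffer="lntvnhxne" (len 9), cursors c4@0 c1@2 c2@5 c3@8, authorship .1..2..3.
After op 3 (insert('k')): buffer="klnktvnkhxnke" (len 13), cursors c4@1 c1@4 c2@8 c3@12, authorship 4.11..22..33.
After op 4 (insert('y')): buffer="kylnkytvnkyhxnkye" (len 17), cursors c4@2 c1@6 c2@11 c3@16, authorship 44.111..222..333.
After op 5 (move_right): buffer="kylnkytvnkyhxnkye" (len 17), cursors c4@3 c1@7 c2@12 c3@17, authorship 44.111..222..333.
After op 6 (insert('m')): buffer="kylmnkytmvnkyhmxnkyem" (len 21), cursors c4@4 c1@9 c2@15 c3@21, authorship 44.4111.1.222.2.333.3
After op 7 (insert('w')): buffer="kylmwnkytmwvnkyhmwxnkyemw" (len 25), cursors c4@5 c1@11 c2@18 c3@25, authorship 44.44111.11.222.22.333.33

Answer: 11 18 25 5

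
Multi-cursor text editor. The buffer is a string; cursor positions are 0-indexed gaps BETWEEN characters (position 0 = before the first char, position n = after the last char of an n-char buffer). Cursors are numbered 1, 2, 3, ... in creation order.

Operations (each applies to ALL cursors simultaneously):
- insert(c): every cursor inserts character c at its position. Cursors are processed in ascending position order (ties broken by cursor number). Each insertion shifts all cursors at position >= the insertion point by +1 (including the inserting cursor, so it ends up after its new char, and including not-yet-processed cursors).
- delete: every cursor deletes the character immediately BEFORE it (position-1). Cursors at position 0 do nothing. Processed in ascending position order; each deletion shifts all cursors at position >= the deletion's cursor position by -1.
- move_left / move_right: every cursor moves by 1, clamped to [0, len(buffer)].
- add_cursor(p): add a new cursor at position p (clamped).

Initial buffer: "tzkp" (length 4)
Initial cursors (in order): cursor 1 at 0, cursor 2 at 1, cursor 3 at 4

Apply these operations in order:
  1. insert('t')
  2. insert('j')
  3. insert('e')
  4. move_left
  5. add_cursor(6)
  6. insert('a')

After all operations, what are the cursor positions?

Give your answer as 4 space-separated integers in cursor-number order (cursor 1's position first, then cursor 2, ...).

After op 1 (insert('t')): buffer="tttzkpt" (len 7), cursors c1@1 c2@3 c3@7, authorship 1.2...3
After op 2 (insert('j')): buffer="tjttjzkptj" (len 10), cursors c1@2 c2@5 c3@10, authorship 11.22...33
After op 3 (insert('e')): buffer="tjettjezkptje" (len 13), cursors c1@3 c2@7 c3@13, authorship 111.222...333
After op 4 (move_left): buffer="tjettjezkptje" (len 13), cursors c1@2 c2@6 c3@12, authorship 111.222...333
After op 5 (add_cursor(6)): buffer="tjettjezkptje" (len 13), cursors c1@2 c2@6 c4@6 c3@12, authorship 111.222...333
After op 6 (insert('a')): buffer="tjaettjaaezkptjae" (len 17), cursors c1@3 c2@9 c4@9 c3@16, authorship 1111.22242...3333

Answer: 3 9 16 9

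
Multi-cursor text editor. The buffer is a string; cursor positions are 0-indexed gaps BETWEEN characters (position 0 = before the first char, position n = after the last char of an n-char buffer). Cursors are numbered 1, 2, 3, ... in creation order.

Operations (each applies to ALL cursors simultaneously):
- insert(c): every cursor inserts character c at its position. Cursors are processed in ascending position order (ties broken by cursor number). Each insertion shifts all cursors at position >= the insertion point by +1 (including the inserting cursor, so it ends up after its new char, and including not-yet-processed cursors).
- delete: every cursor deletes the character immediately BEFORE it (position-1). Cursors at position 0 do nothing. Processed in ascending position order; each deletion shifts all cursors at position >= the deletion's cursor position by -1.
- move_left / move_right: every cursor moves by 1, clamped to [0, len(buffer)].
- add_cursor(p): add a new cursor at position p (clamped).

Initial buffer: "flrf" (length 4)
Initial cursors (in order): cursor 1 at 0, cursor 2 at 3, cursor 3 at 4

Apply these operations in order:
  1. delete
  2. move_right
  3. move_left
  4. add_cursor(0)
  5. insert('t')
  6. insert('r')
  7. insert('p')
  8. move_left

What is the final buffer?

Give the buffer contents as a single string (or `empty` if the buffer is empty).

Answer: ttrrppfttrrppl

Derivation:
After op 1 (delete): buffer="fl" (len 2), cursors c1@0 c2@2 c3@2, authorship ..
After op 2 (move_right): buffer="fl" (len 2), cursors c1@1 c2@2 c3@2, authorship ..
After op 3 (move_left): buffer="fl" (len 2), cursors c1@0 c2@1 c3@1, authorship ..
After op 4 (add_cursor(0)): buffer="fl" (len 2), cursors c1@0 c4@0 c2@1 c3@1, authorship ..
After op 5 (insert('t')): buffer="ttfttl" (len 6), cursors c1@2 c4@2 c2@5 c3@5, authorship 14.23.
After op 6 (insert('r')): buffer="ttrrfttrrl" (len 10), cursors c1@4 c4@4 c2@9 c3@9, authorship 1414.2323.
After op 7 (insert('p')): buffer="ttrrppfttrrppl" (len 14), cursors c1@6 c4@6 c2@13 c3@13, authorship 141414.232323.
After op 8 (move_left): buffer="ttrrppfttrrppl" (len 14), cursors c1@5 c4@5 c2@12 c3@12, authorship 141414.232323.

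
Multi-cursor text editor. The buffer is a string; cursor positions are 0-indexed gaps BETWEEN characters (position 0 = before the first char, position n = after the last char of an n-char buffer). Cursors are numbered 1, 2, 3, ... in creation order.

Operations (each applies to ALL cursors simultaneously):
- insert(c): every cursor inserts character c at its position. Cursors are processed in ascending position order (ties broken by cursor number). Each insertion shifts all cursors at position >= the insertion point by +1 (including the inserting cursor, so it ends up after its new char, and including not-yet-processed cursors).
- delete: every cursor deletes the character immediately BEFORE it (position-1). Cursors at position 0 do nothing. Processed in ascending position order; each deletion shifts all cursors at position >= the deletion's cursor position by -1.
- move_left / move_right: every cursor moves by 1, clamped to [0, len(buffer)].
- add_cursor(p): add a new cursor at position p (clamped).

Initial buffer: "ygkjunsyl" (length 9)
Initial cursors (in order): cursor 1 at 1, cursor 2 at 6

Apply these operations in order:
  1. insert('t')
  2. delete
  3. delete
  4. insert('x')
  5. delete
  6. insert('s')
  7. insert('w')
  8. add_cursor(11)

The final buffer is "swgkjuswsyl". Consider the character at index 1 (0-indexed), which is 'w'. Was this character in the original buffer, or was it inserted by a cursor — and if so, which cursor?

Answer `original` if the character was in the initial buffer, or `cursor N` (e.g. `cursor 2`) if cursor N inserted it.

Answer: cursor 1

Derivation:
After op 1 (insert('t')): buffer="ytgkjuntsyl" (len 11), cursors c1@2 c2@8, authorship .1.....2...
After op 2 (delete): buffer="ygkjunsyl" (len 9), cursors c1@1 c2@6, authorship .........
After op 3 (delete): buffer="gkjusyl" (len 7), cursors c1@0 c2@4, authorship .......
After op 4 (insert('x')): buffer="xgkjuxsyl" (len 9), cursors c1@1 c2@6, authorship 1....2...
After op 5 (delete): buffer="gkjusyl" (len 7), cursors c1@0 c2@4, authorship .......
After op 6 (insert('s')): buffer="sgkjussyl" (len 9), cursors c1@1 c2@6, authorship 1....2...
After op 7 (insert('w')): buffer="swgkjuswsyl" (len 11), cursors c1@2 c2@8, authorship 11....22...
After op 8 (add_cursor(11)): buffer="swgkjuswsyl" (len 11), cursors c1@2 c2@8 c3@11, authorship 11....22...
Authorship (.=original, N=cursor N): 1 1 . . . . 2 2 . . .
Index 1: author = 1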